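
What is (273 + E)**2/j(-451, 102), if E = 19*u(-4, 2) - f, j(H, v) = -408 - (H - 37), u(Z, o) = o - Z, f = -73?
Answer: 2645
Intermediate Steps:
j(H, v) = -371 - H (j(H, v) = -408 - (-37 + H) = -408 + (37 - H) = -371 - H)
E = 187 (E = 19*(2 - 1*(-4)) - 1*(-73) = 19*(2 + 4) + 73 = 19*6 + 73 = 114 + 73 = 187)
(273 + E)**2/j(-451, 102) = (273 + 187)**2/(-371 - 1*(-451)) = 460**2/(-371 + 451) = 211600/80 = 211600*(1/80) = 2645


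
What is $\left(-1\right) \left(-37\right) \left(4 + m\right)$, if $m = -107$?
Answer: $-3811$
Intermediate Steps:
$\left(-1\right) \left(-37\right) \left(4 + m\right) = \left(-1\right) \left(-37\right) \left(4 - 107\right) = 37 \left(-103\right) = -3811$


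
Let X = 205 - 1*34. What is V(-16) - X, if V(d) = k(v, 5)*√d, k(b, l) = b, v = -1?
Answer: -171 - 4*I ≈ -171.0 - 4.0*I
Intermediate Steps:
V(d) = -√d
X = 171 (X = 205 - 34 = 171)
V(-16) - X = -√(-16) - 1*171 = -4*I - 171 = -171 - 4*I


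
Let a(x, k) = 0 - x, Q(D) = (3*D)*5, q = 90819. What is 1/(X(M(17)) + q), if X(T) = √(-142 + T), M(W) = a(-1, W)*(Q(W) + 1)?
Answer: 30273/2749363549 - √114/8248090647 ≈ 1.1010e-5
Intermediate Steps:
Q(D) = 15*D
a(x, k) = -x
M(W) = 1 + 15*W (M(W) = (-1*(-1))*(15*W + 1) = 1*(1 + 15*W) = 1 + 15*W)
1/(X(M(17)) + q) = 1/(√(-142 + (1 + 15*17)) + 90819) = 1/(√(-142 + (1 + 255)) + 90819) = 1/(√(-142 + 256) + 90819) = 1/(√114 + 90819) = 1/(90819 + √114)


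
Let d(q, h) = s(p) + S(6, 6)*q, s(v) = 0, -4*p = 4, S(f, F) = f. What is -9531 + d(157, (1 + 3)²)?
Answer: -8589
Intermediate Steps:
p = -1 (p = -¼*4 = -1)
d(q, h) = 6*q (d(q, h) = 0 + 6*q = 6*q)
-9531 + d(157, (1 + 3)²) = -9531 + 6*157 = -9531 + 942 = -8589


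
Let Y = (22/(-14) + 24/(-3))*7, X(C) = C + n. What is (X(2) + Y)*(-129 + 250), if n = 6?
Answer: -7139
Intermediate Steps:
X(C) = 6 + C (X(C) = C + 6 = 6 + C)
Y = -67 (Y = (22*(-1/14) + 24*(-1/3))*7 = (-11/7 - 8)*7 = -67/7*7 = -67)
(X(2) + Y)*(-129 + 250) = ((6 + 2) - 67)*(-129 + 250) = (8 - 67)*121 = -59*121 = -7139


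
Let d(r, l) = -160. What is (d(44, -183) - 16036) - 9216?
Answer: -25412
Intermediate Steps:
(d(44, -183) - 16036) - 9216 = (-160 - 16036) - 9216 = -16196 - 9216 = -25412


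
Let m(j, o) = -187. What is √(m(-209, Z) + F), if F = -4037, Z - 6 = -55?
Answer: 8*I*√66 ≈ 64.992*I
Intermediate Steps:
Z = -49 (Z = 6 - 55 = -49)
√(m(-209, Z) + F) = √(-187 - 4037) = √(-4224) = 8*I*√66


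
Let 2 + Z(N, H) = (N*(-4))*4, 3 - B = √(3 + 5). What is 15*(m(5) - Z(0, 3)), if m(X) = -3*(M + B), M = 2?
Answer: -195 + 90*√2 ≈ -67.721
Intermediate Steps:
B = 3 - 2*√2 (B = 3 - √(3 + 5) = 3 - √8 = 3 - 2*√2 ≈ 0.17157)
Z(N, H) = -2 - 16*N (Z(N, H) = -2 + (N*(-4))*4 = -2 - 4*N*4 = -2 - 16*N)
m(X) = -15 + 6*√2 (m(X) = -3*(2 + (3 - 2*√2)) = -3*(5 - 2*√2) = -15 + 6*√2)
15*(m(5) - Z(0, 3)) = 15*((-15 + 6*√2) - (-2 - 16*0)) = 15*((-15 + 6*√2) - (-2 + 0)) = 15*((-15 + 6*√2) - 1*(-2)) = 15*((-15 + 6*√2) + 2) = 15*(-13 + 6*√2) = -195 + 90*√2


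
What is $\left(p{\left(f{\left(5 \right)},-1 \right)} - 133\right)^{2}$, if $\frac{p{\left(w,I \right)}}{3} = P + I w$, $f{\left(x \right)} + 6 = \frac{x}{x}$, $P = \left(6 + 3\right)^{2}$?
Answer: $15625$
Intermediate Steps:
$P = 81$ ($P = 9^{2} = 81$)
$f{\left(x \right)} = -5$ ($f{\left(x \right)} = -6 + \frac{x}{x} = -6 + 1 = -5$)
$p{\left(w,I \right)} = 243 + 3 I w$ ($p{\left(w,I \right)} = 3 \left(81 + I w\right) = 243 + 3 I w$)
$\left(p{\left(f{\left(5 \right)},-1 \right)} - 133\right)^{2} = \left(\left(243 + 3 \left(-1\right) \left(-5\right)\right) - 133\right)^{2} = \left(\left(243 + 15\right) - 133\right)^{2} = \left(258 - 133\right)^{2} = 125^{2} = 15625$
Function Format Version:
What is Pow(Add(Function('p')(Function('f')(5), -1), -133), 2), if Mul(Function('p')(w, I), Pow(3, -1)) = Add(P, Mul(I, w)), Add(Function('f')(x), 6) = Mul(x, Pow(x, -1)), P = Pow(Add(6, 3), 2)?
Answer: 15625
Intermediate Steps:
P = 81 (P = Pow(9, 2) = 81)
Function('f')(x) = -5 (Function('f')(x) = Add(-6, Mul(x, Pow(x, -1))) = Add(-6, 1) = -5)
Function('p')(w, I) = Add(243, Mul(3, I, w)) (Function('p')(w, I) = Mul(3, Add(81, Mul(I, w))) = Add(243, Mul(3, I, w)))
Pow(Add(Function('p')(Function('f')(5), -1), -133), 2) = Pow(Add(Add(243, Mul(3, -1, -5)), -133), 2) = Pow(Add(Add(243, 15), -133), 2) = Pow(Add(258, -133), 2) = Pow(125, 2) = 15625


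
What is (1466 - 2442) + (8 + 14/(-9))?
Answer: -8726/9 ≈ -969.56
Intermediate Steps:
(1466 - 2442) + (8 + 14/(-9)) = -976 + (8 - ⅑*14) = -976 + (8 - 14/9) = -976 + 58/9 = -8726/9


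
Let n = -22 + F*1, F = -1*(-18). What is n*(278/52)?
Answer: -278/13 ≈ -21.385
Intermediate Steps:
F = 18
n = -4 (n = -22 + 18*1 = -22 + 18 = -4)
n*(278/52) = -1112/52 = -4*139/26 = -278/13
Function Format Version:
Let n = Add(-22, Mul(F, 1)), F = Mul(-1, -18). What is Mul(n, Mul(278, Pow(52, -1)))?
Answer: Rational(-278, 13) ≈ -21.385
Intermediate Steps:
F = 18
n = -4 (n = Add(-22, Mul(18, 1)) = Add(-22, 18) = -4)
Mul(n, Mul(278, Pow(52, -1))) = Mul(-4, Mul(278, Pow(52, -1))) = Mul(-4, Mul(278, Rational(1, 52))) = Mul(-4, Rational(139, 26)) = Rational(-278, 13)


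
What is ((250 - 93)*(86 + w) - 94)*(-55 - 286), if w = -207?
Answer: 6510031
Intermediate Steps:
((250 - 93)*(86 + w) - 94)*(-55 - 286) = ((250 - 93)*(86 - 207) - 94)*(-55 - 286) = (157*(-121) - 94)*(-341) = (-18997 - 94)*(-341) = -19091*(-341) = 6510031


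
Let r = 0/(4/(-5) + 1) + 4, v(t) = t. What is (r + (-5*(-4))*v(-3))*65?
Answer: -3640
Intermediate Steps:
r = 4 (r = 0/(4*(-⅕) + 1) + 4 = 0/(-⅘ + 1) + 4 = 0/(⅕) + 4 = 5*0 + 4 = 0 + 4 = 4)
(r + (-5*(-4))*v(-3))*65 = (4 - 5*(-4)*(-3))*65 = (4 + 20*(-3))*65 = (4 - 60)*65 = -56*65 = -3640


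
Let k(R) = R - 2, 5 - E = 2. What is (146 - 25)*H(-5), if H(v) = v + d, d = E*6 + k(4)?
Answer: 1815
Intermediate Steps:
E = 3 (E = 5 - 1*2 = 5 - 2 = 3)
k(R) = -2 + R
d = 20 (d = 3*6 + (-2 + 4) = 18 + 2 = 20)
H(v) = 20 + v (H(v) = v + 20 = 20 + v)
(146 - 25)*H(-5) = (146 - 25)*(20 - 5) = 121*15 = 1815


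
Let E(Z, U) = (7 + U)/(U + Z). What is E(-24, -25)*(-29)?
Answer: -522/49 ≈ -10.653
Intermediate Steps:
E(Z, U) = (7 + U)/(U + Z)
E(-24, -25)*(-29) = ((7 - 25)/(-25 - 24))*(-29) = (-18/(-49))*(-29) = -1/49*(-18)*(-29) = (18/49)*(-29) = -522/49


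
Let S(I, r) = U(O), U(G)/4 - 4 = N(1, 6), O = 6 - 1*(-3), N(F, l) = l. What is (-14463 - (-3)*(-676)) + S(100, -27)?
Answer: -16451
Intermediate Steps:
O = 9 (O = 6 + 3 = 9)
U(G) = 40 (U(G) = 16 + 4*6 = 16 + 24 = 40)
S(I, r) = 40
(-14463 - (-3)*(-676)) + S(100, -27) = (-14463 - (-3)*(-676)) + 40 = (-14463 - 1*2028) + 40 = (-14463 - 2028) + 40 = -16491 + 40 = -16451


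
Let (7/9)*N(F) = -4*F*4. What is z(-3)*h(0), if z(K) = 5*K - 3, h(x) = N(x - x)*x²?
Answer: 0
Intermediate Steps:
N(F) = -144*F/7 (N(F) = 9*(-4*F*4)/7 = 9*(-16*F)/7 = -144*F/7)
h(x) = 0 (h(x) = (-144*(x - x)/7)*x² = (-144/7*0)*x² = 0*x² = 0)
z(K) = -3 + 5*K
z(-3)*h(0) = (-3 + 5*(-3))*0 = (-3 - 15)*0 = -18*0 = 0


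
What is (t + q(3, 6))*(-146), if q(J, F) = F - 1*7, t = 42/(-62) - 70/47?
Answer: 673644/1457 ≈ 462.35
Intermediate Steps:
t = -3157/1457 (t = 42*(-1/62) - 70*1/47 = -21/31 - 70/47 = -3157/1457 ≈ -2.1668)
q(J, F) = -7 + F (q(J, F) = F - 7 = -7 + F)
(t + q(3, 6))*(-146) = (-3157/1457 + (-7 + 6))*(-146) = (-3157/1457 - 1)*(-146) = -4614/1457*(-146) = 673644/1457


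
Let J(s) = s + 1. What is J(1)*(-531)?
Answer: -1062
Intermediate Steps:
J(s) = 1 + s
J(1)*(-531) = (1 + 1)*(-531) = 2*(-531) = -1062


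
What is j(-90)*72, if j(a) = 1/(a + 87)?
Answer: -24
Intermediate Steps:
j(a) = 1/(87 + a)
j(-90)*72 = 72/(87 - 90) = 72/(-3) = -1/3*72 = -24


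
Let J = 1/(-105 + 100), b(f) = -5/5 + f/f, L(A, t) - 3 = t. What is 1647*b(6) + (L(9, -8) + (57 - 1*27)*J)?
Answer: -11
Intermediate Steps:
L(A, t) = 3 + t
b(f) = 0 (b(f) = -5*⅕ + 1 = -1 + 1 = 0)
J = -⅕ (J = 1/(-5) = -⅕ ≈ -0.20000)
1647*b(6) + (L(9, -8) + (57 - 1*27)*J) = 1647*0 + ((3 - 8) + (57 - 1*27)*(-⅕)) = 0 + (-5 + (57 - 27)*(-⅕)) = 0 + (-5 + 30*(-⅕)) = 0 + (-5 - 6) = 0 - 11 = -11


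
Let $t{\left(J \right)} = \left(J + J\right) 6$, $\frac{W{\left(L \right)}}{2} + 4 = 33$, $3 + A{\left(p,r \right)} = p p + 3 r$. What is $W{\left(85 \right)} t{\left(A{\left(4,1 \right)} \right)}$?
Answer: $11136$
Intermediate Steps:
$A{\left(p,r \right)} = -3 + p^{2} + 3 r$ ($A{\left(p,r \right)} = -3 + \left(p p + 3 r\right) = -3 + \left(p^{2} + 3 r\right) = -3 + p^{2} + 3 r$)
$W{\left(L \right)} = 58$ ($W{\left(L \right)} = -8 + 2 \cdot 33 = -8 + 66 = 58$)
$t{\left(J \right)} = 12 J$ ($t{\left(J \right)} = 2 J 6 = 12 J$)
$W{\left(85 \right)} t{\left(A{\left(4,1 \right)} \right)} = 58 \cdot 12 \left(-3 + 4^{2} + 3 \cdot 1\right) = 58 \cdot 12 \left(-3 + 16 + 3\right) = 58 \cdot 12 \cdot 16 = 58 \cdot 192 = 11136$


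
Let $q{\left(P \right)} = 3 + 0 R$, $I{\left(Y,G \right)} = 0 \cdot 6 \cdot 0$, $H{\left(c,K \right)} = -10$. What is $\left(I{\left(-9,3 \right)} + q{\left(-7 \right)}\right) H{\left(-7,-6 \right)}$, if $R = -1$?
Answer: $-30$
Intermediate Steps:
$I{\left(Y,G \right)} = 0$ ($I{\left(Y,G \right)} = 0 \cdot 0 = 0$)
$q{\left(P \right)} = 3$ ($q{\left(P \right)} = 3 + 0 \left(-1\right) = 3 + 0 = 3$)
$\left(I{\left(-9,3 \right)} + q{\left(-7 \right)}\right) H{\left(-7,-6 \right)} = \left(0 + 3\right) \left(-10\right) = 3 \left(-10\right) = -30$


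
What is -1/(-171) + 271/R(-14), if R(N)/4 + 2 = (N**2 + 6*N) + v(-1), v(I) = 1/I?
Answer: 46777/74556 ≈ 0.62741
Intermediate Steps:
v(I) = 1/I
R(N) = -12 + 4*N**2 + 24*N (R(N) = -8 + 4*((N**2 + 6*N) + 1/(-1)) = -8 + 4*((N**2 + 6*N) - 1) = -8 + 4*(-1 + N**2 + 6*N) = -8 + (-4 + 4*N**2 + 24*N) = -12 + 4*N**2 + 24*N)
-1/(-171) + 271/R(-14) = -1/(-171) + 271/(-12 + 4*(-14)**2 + 24*(-14)) = -1*(-1/171) + 271/(-12 + 4*196 - 336) = 1/171 + 271/(-12 + 784 - 336) = 1/171 + 271/436 = 46777/74556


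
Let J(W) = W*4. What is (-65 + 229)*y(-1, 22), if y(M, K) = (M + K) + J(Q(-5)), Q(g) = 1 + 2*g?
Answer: -2460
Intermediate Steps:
J(W) = 4*W
y(M, K) = -36 + K + M (y(M, K) = (M + K) + 4*(1 + 2*(-5)) = (K + M) + 4*(1 - 10) = (K + M) + 4*(-9) = (K + M) - 36 = -36 + K + M)
(-65 + 229)*y(-1, 22) = (-65 + 229)*(-36 + 22 - 1) = 164*(-15) = -2460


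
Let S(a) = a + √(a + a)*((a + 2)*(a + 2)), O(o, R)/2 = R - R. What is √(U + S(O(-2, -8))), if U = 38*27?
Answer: 3*√114 ≈ 32.031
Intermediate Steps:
O(o, R) = 0 (O(o, R) = 2*(R - R) = 2*0 = 0)
U = 1026
S(a) = a + √2*√a*(2 + a)² (S(a) = a + √(2*a)*((2 + a)*(2 + a)) = a + (√2*√a)*(2 + a)² = a + √2*√a*(2 + a)²)
√(U + S(O(-2, -8))) = √(1026 + (0 + √2*√0*(2 + 0)²)) = √(1026 + (0 + √2*0*2²)) = √(1026 + (0 + √2*0*4)) = √(1026 + (0 + 0)) = √(1026 + 0) = √1026 = 3*√114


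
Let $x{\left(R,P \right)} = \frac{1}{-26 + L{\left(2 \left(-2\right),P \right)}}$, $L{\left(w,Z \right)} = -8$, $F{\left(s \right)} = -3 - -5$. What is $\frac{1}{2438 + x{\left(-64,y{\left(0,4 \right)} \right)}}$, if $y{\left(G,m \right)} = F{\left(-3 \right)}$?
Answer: $\frac{34}{82891} \approx 0.00041018$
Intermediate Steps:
$F{\left(s \right)} = 2$ ($F{\left(s \right)} = -3 + 5 = 2$)
$y{\left(G,m \right)} = 2$
$x{\left(R,P \right)} = - \frac{1}{34}$ ($x{\left(R,P \right)} = \frac{1}{-26 - 8} = \frac{1}{-34} = - \frac{1}{34}$)
$\frac{1}{2438 + x{\left(-64,y{\left(0,4 \right)} \right)}} = \frac{1}{2438 - \frac{1}{34}} = \frac{1}{\frac{82891}{34}} = \frac{34}{82891}$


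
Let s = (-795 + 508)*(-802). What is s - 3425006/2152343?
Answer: 495409972676/2152343 ≈ 2.3017e+5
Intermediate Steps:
s = 230174 (s = -287*(-802) = 230174)
s - 3425006/2152343 = 230174 - 3425006/2152343 = 495409972676/2152343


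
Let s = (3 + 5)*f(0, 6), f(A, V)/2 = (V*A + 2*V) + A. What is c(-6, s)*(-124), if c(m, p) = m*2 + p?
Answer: -22320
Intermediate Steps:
f(A, V) = 2*A + 4*V + 2*A*V (f(A, V) = 2*((V*A + 2*V) + A) = 2*((A*V + 2*V) + A) = 2*((2*V + A*V) + A) = 2*(A + 2*V + A*V) = 2*A + 4*V + 2*A*V)
s = 192 (s = (3 + 5)*(2*0 + 4*6 + 2*0*6) = 8*(0 + 24 + 0) = 8*24 = 192)
c(m, p) = p + 2*m (c(m, p) = 2*m + p = p + 2*m)
c(-6, s)*(-124) = (192 + 2*(-6))*(-124) = (192 - 12)*(-124) = 180*(-124) = -22320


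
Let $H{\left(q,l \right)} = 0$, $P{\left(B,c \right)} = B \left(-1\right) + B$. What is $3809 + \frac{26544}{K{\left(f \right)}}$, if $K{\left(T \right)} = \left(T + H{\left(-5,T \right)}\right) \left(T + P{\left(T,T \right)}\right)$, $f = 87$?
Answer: $\frac{9618955}{2523} \approx 3812.5$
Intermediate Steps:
$P{\left(B,c \right)} = 0$ ($P{\left(B,c \right)} = - B + B = 0$)
$K{\left(T \right)} = T^{2}$ ($K{\left(T \right)} = \left(T + 0\right) \left(T + 0\right) = T T = T^{2}$)
$3809 + \frac{26544}{K{\left(f \right)}} = 3809 + \frac{26544}{87^{2}} = 3809 + \frac{26544}{7569} = 3809 + 26544 \cdot \frac{1}{7569} = 3809 + \frac{8848}{2523} = \frac{9618955}{2523}$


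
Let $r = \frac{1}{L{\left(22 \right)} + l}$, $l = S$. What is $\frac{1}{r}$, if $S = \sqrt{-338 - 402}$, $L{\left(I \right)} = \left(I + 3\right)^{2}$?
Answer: $625 + 2 i \sqrt{185} \approx 625.0 + 27.203 i$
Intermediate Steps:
$L{\left(I \right)} = \left(3 + I\right)^{2}$
$S = 2 i \sqrt{185}$ ($S = \sqrt{-740} = 2 i \sqrt{185} \approx 27.203 i$)
$l = 2 i \sqrt{185} \approx 27.203 i$
$r = \frac{1}{625 + 2 i \sqrt{185}}$ ($r = \frac{1}{\left(3 + 22\right)^{2} + 2 i \sqrt{185}} = \frac{1}{25^{2} + 2 i \sqrt{185}} = \frac{1}{625 + 2 i \sqrt{185}} \approx 0.001597 - 6.9508 \cdot 10^{-5} i$)
$\frac{1}{r} = \frac{1}{\frac{125}{78273} - \frac{2 i \sqrt{185}}{391365}}$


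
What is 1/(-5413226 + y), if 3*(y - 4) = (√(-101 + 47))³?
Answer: I/(2*(-2706611*I + 27*√6)) ≈ -1.8473e-7 + 4.514e-12*I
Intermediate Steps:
y = 4 - 54*I*√6 (y = 4 + (√(-101 + 47))³/3 = 4 + (√(-54))³/3 = 4 + (3*I*√6)³/3 = 4 + (-162*I*√6)/3 = 4 - 54*I*√6 ≈ 4.0 - 132.27*I)
1/(-5413226 + y) = 1/(-5413226 + (4 - 54*I*√6)) = 1/(-5413222 - 54*I*√6)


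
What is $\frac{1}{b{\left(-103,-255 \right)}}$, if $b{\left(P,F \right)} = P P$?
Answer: $\frac{1}{10609} \approx 9.426 \cdot 10^{-5}$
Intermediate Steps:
$b{\left(P,F \right)} = P^{2}$
$\frac{1}{b{\left(-103,-255 \right)}} = \frac{1}{\left(-103\right)^{2}} = \frac{1}{10609}$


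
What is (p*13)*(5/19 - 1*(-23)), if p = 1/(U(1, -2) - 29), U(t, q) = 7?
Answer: -2873/209 ≈ -13.746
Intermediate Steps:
p = -1/22 (p = 1/(7 - 29) = 1/(-22) = -1/22 ≈ -0.045455)
(p*13)*(5/19 - 1*(-23)) = (-1/22*13)*(5/19 - 1*(-23)) = -13*(5*(1/19) + 23)/22 = -13*(5/19 + 23)/22 = -13/22*442/19 = -2873/209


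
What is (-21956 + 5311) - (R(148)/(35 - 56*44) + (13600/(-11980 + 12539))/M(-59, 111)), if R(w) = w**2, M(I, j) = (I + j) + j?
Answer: -3681961755117/221323193 ≈ -16636.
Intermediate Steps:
M(I, j) = I + 2*j
(-21956 + 5311) - (R(148)/(35 - 56*44) + (13600/(-11980 + 12539))/M(-59, 111)) = (-21956 + 5311) - (148**2/(35 - 56*44) + (13600/(-11980 + 12539))/(-59 + 2*111)) = -16645 - (21904/(35 - 2464) + (13600/559)/(-59 + 222)) = -16645 - (21904/(-2429) + (13600*(1/559))/163) = -16645 - (21904*(-1/2429) + (13600/559)*(1/163)) = -16645 - (-21904/2429 + 13600/91117) = -16645 - 1*(-1962792368/221323193) = -16645 + 1962792368/221323193 = -3681961755117/221323193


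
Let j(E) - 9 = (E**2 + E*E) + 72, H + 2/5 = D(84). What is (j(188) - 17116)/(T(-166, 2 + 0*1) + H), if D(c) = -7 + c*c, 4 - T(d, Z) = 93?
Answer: 268265/34798 ≈ 7.7092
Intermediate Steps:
T(d, Z) = -89 (T(d, Z) = 4 - 1*93 = 4 - 93 = -89)
D(c) = -7 + c**2
H = 35243/5 (H = -2/5 + (-7 + 84**2) = -2/5 + (-7 + 7056) = -2/5 + 7049 = 35243/5 ≈ 7048.6)
j(E) = 81 + 2*E**2 (j(E) = 9 + ((E**2 + E*E) + 72) = 9 + ((E**2 + E**2) + 72) = 9 + (2*E**2 + 72) = 9 + (72 + 2*E**2) = 81 + 2*E**2)
(j(188) - 17116)/(T(-166, 2 + 0*1) + H) = ((81 + 2*188**2) - 17116)/(-89 + 35243/5) = ((81 + 2*35344) - 17116)/(34798/5) = ((81 + 70688) - 17116)*(5/34798) = (70769 - 17116)*(5/34798) = 53653*(5/34798) = 268265/34798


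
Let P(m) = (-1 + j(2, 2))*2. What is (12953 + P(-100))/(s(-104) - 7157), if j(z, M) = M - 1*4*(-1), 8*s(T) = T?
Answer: -4321/2390 ≈ -1.8079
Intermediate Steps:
s(T) = T/8
j(z, M) = 4 + M (j(z, M) = M - 4*(-1) = M + 4 = 4 + M)
P(m) = 10 (P(m) = (-1 + (4 + 2))*2 = (-1 + 6)*2 = 5*2 = 10)
(12953 + P(-100))/(s(-104) - 7157) = (12953 + 10)/((⅛)*(-104) - 7157) = 12963/(-13 - 7157) = 12963/(-7170) = 12963*(-1/7170) = -4321/2390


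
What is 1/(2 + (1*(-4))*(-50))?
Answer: 1/202 ≈ 0.0049505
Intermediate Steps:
1/(2 + (1*(-4))*(-50)) = 1/(2 - 4*(-50)) = 1/(2 + 200) = 1/202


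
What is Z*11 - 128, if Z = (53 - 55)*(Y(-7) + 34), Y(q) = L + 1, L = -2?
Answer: -854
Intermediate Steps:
Y(q) = -1 (Y(q) = -2 + 1 = -1)
Z = -66 (Z = (53 - 55)*(-1 + 34) = -2*33 = -66)
Z*11 - 128 = -66*11 - 128 = -726 - 128 = -854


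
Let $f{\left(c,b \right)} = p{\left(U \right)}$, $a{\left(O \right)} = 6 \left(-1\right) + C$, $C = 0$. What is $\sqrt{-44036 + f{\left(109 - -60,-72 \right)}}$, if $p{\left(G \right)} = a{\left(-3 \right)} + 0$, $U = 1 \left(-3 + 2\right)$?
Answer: $19 i \sqrt{122} \approx 209.86 i$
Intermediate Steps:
$a{\left(O \right)} = -6$ ($a{\left(O \right)} = 6 \left(-1\right) + 0 = -6 + 0 = -6$)
$U = -1$ ($U = 1 \left(-1\right) = -1$)
$p{\left(G \right)} = -6$ ($p{\left(G \right)} = -6 + 0 = -6$)
$f{\left(c,b \right)} = -6$
$\sqrt{-44036 + f{\left(109 - -60,-72 \right)}} = \sqrt{-44036 - 6} = \sqrt{-44042} = 19 i \sqrt{122}$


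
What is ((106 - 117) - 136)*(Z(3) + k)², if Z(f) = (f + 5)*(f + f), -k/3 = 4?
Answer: -190512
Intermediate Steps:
k = -12 (k = -3*4 = -12)
Z(f) = 2*f*(5 + f) (Z(f) = (5 + f)*(2*f) = 2*f*(5 + f))
((106 - 117) - 136)*(Z(3) + k)² = ((106 - 117) - 136)*(2*3*(5 + 3) - 12)² = (-11 - 136)*(2*3*8 - 12)² = -147*(48 - 12)² = -147*36² = -147*1296 = -190512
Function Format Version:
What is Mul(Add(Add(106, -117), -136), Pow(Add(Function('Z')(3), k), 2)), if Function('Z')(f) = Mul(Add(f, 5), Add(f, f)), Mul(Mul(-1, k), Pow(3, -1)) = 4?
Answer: -190512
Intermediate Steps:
k = -12 (k = Mul(-3, 4) = -12)
Function('Z')(f) = Mul(2, f, Add(5, f)) (Function('Z')(f) = Mul(Add(5, f), Mul(2, f)) = Mul(2, f, Add(5, f)))
Mul(Add(Add(106, -117), -136), Pow(Add(Function('Z')(3), k), 2)) = Mul(Add(Add(106, -117), -136), Pow(Add(Mul(2, 3, Add(5, 3)), -12), 2)) = Mul(Add(-11, -136), Pow(Add(Mul(2, 3, 8), -12), 2)) = Mul(-147, Pow(Add(48, -12), 2)) = Mul(-147, Pow(36, 2)) = Mul(-147, 1296) = -190512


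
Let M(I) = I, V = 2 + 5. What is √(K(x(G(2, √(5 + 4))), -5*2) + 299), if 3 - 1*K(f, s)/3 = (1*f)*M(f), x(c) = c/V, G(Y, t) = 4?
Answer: 2*√3761/7 ≈ 17.522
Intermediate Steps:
V = 7
x(c) = c/7
K(f, s) = 9 - 3*f² (K(f, s) = 9 - 3*1*f*f = 9 - 3*f*f = 9 - 3*f²)
√(K(x(G(2, √(5 + 4))), -5*2) + 299) = √((9 - 3*((⅐)*4)²) + 299) = √((9 - 3*(4/7)²) + 299) = √((9 - 3*16/49) + 299) = √((9 - 48/49) + 299) = √(393/49 + 299) = √(15044/49) = 2*√3761/7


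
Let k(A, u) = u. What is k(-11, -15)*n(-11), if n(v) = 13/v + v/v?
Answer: 30/11 ≈ 2.7273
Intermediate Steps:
n(v) = 1 + 13/v (n(v) = 13/v + 1 = 1 + 13/v)
k(-11, -15)*n(-11) = -15*(13 - 11)/(-11) = -(-15)*2/11 = -15*(-2/11) = 30/11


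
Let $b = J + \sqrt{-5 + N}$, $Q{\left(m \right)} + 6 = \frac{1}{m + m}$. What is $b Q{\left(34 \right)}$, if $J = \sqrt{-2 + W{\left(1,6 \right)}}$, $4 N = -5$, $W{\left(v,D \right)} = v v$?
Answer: $- \frac{2849 i}{136} \approx - 20.949 i$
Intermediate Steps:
$W{\left(v,D \right)} = v^{2}$
$N = - \frac{5}{4}$ ($N = \frac{1}{4} \left(-5\right) = - \frac{5}{4} \approx -1.25$)
$Q{\left(m \right)} = -6 + \frac{1}{2 m}$ ($Q{\left(m \right)} = -6 + \frac{1}{m + m} = -6 + \frac{1}{2 m}$)
$J = i$ ($J = \sqrt{-2 + 1^{2}} = \sqrt{-2 + 1} = \sqrt{-1} = i \approx 1.0 i$)
$b = \frac{7 i}{2}$ ($b = i + \sqrt{-5 - \frac{5}{4}} = i + \sqrt{- \frac{25}{4}} = i + \frac{5 i}{2} = \frac{7 i}{2} \approx 3.5 i$)
$b Q{\left(34 \right)} = \frac{7 i}{2} \left(-6 + \frac{1}{2 \cdot 34}\right) = \frac{7 i}{2} \left(-6 + \frac{1}{2} \cdot \frac{1}{34}\right) = \frac{7 i}{2} \left(-6 + \frac{1}{68}\right) = \frac{7 i}{2} \left(- \frac{407}{68}\right) = - \frac{2849 i}{136}$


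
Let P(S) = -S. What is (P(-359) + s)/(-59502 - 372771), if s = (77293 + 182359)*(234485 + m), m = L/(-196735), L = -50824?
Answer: -11978125221227813/85043228655 ≈ -1.4085e+5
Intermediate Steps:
m = 50824/196735 (m = -50824/(-196735) = -50824*(-1/196735) = 50824/196735 ≈ 0.25834)
s = 11978125150599948/196735 (s = (77293 + 182359)*(234485 + 50824/196735) = 259652*(46131457299/196735) = 11978125150599948/196735 ≈ 6.0885e+10)
(P(-359) + s)/(-59502 - 372771) = (-1*(-359) + 11978125150599948/196735)/(-59502 - 372771) = (359 + 11978125150599948/196735)/(-432273) = (11978125221227813/196735)*(-1/432273) = -11978125221227813/85043228655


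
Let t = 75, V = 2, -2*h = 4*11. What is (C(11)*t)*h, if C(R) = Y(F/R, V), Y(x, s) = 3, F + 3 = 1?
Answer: -4950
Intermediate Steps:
h = -22 (h = -2*11 = -1/2*44 = -22)
F = -2 (F = -3 + 1 = -2)
C(R) = 3
(C(11)*t)*h = (3*75)*(-22) = 225*(-22) = -4950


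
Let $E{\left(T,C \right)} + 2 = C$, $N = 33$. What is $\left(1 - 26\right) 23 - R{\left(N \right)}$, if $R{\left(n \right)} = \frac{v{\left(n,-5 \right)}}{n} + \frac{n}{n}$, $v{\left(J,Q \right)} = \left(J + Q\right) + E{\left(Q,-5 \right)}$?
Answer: $- \frac{6343}{11} \approx -576.64$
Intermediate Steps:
$E{\left(T,C \right)} = -2 + C$
$v{\left(J,Q \right)} = -7 + J + Q$ ($v{\left(J,Q \right)} = \left(J + Q\right) - 7 = -7 + J + Q$)
$R{\left(n \right)} = 1 + \frac{-12 + n}{n}$ ($R{\left(n \right)} = \frac{-7 + n - 5}{n} + \frac{n}{n} = \frac{-12 + n}{n} + 1 = 1 + \frac{-12 + n}{n}$)
$\left(1 - 26\right) 23 - R{\left(N \right)} = \left(1 - 26\right) 23 - \left(2 - \frac{12}{33}\right) = \left(-25\right) 23 - \left(2 - \frac{4}{11}\right) = -575 - \left(2 - \frac{4}{11}\right) = -575 - \frac{18}{11} = - \frac{6343}{11}$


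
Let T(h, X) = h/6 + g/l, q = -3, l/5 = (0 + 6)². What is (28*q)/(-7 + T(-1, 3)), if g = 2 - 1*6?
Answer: 7560/647 ≈ 11.685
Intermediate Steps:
l = 180 (l = 5*(0 + 6)² = 5*6² = 5*36 = 180)
g = -4 (g = 2 - 6 = -4)
T(h, X) = -1/45 + h/6 (T(h, X) = h/6 - 4/180 = h*(⅙) - 4*1/180 = h/6 - 1/45 = -1/45 + h/6)
(28*q)/(-7 + T(-1, 3)) = (28*(-3))/(-7 + (-1/45 + (⅙)*(-1))) = -84/(-7 + (-1/45 - ⅙)) = -84/(-7 - 17/90) = -84/(-647/90) = -84*(-90/647) = 7560/647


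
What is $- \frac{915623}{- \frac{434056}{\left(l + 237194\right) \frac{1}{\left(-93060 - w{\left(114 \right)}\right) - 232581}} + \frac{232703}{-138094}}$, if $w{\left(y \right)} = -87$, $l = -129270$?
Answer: $- \frac{3411532750365322}{4878463487443421} \approx -0.6993$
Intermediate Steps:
$- \frac{915623}{- \frac{434056}{\left(l + 237194\right) \frac{1}{\left(-93060 - w{\left(114 \right)}\right) - 232581}} + \frac{232703}{-138094}} = - \frac{915623}{- \frac{434056}{\left(-129270 + 237194\right) \frac{1}{\left(-93060 - -87\right) - 232581}} + \frac{232703}{-138094}} = - \frac{915623}{- \frac{434056}{107924 \frac{1}{\left(-93060 + 87\right) - 232581}} + 232703 \left(- \frac{1}{138094}\right)} = - \frac{915623}{- \frac{434056}{107924 \frac{1}{-92973 - 232581}} - \frac{232703}{138094}} = - \frac{915623}{- \frac{434056}{107924 \frac{1}{-325554}} - \frac{232703}{138094}} = - \frac{915623}{- \frac{434056}{107924 \left(- \frac{1}{325554}\right)} - \frac{232703}{138094}} = - \frac{915623}{- \frac{434056}{- \frac{53962}{162777}} - \frac{232703}{138094}} = - \frac{915623}{\left(-434056\right) \left(- \frac{162777}{53962}\right) - \frac{232703}{138094}} = - \frac{915623}{\frac{35327166756}{26981} - \frac{232703}{138094}} = - \frac{915623}{\frac{4878463487443421}{3725914214}} = \left(-915623\right) \frac{3725914214}{4878463487443421} = - \frac{3411532750365322}{4878463487443421}$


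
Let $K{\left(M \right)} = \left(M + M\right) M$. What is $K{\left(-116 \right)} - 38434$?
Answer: $-11522$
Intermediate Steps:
$K{\left(M \right)} = 2 M^{2}$ ($K{\left(M \right)} = 2 M M = 2 M^{2}$)
$K{\left(-116 \right)} - 38434 = 2 \left(-116\right)^{2} - 38434 = 2 \cdot 13456 - 38434 = 26912 - 38434 = -11522$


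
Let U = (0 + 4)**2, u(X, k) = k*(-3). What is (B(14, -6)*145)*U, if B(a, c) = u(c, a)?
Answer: -97440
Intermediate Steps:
u(X, k) = -3*k
B(a, c) = -3*a
U = 16 (U = 4**2 = 16)
(B(14, -6)*145)*U = (-3*14*145)*16 = -42*145*16 = -6090*16 = -97440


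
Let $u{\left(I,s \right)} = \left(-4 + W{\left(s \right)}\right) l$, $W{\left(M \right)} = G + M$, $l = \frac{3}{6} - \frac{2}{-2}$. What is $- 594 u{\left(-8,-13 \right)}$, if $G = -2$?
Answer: $16929$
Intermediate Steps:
$l = \frac{3}{2}$ ($l = 3 \cdot \frac{1}{6} - -1 = \frac{1}{2} + 1 = \frac{3}{2} \approx 1.5$)
$W{\left(M \right)} = -2 + M$
$u{\left(I,s \right)} = -9 + \frac{3 s}{2}$ ($u{\left(I,s \right)} = \left(-4 + \left(-2 + s\right)\right) \frac{3}{2} = \left(-6 + s\right) \frac{3}{2} = -9 + \frac{3 s}{2}$)
$- 594 u{\left(-8,-13 \right)} = - 594 \left(-9 + \frac{3}{2} \left(-13\right)\right) = - 594 \left(-9 - \frac{39}{2}\right) = \left(-594\right) \left(- \frac{57}{2}\right) = 16929$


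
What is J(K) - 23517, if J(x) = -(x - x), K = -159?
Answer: -23517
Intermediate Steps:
J(x) = 0 (J(x) = -1*0 = 0)
J(K) - 23517 = 0 - 23517 = -23517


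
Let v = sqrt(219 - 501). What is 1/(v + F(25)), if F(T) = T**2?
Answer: 625/390907 - I*sqrt(282)/390907 ≈ 0.0015988 - 4.2959e-5*I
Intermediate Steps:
v = I*sqrt(282) (v = sqrt(-282) = I*sqrt(282) ≈ 16.793*I)
1/(v + F(25)) = 1/(I*sqrt(282) + 25**2) = 1/(I*sqrt(282) + 625) = 1/(625 + I*sqrt(282))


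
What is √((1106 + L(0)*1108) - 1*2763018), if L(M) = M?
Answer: 2*I*√690478 ≈ 1661.9*I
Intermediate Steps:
√((1106 + L(0)*1108) - 1*2763018) = √((1106 + 0*1108) - 1*2763018) = √((1106 + 0) - 2763018) = √(1106 - 2763018) = √(-2761912) = 2*I*√690478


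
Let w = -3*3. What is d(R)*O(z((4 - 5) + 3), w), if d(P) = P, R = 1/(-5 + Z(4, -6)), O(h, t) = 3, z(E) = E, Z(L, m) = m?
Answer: -3/11 ≈ -0.27273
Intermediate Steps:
w = -9
R = -1/11 (R = 1/(-5 - 6) = 1/(-11) = -1/11 ≈ -0.090909)
d(R)*O(z((4 - 5) + 3), w) = -1/11*3 = -3/11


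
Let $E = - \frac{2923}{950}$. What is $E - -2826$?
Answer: $\frac{2681777}{950} \approx 2822.9$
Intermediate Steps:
$E = - \frac{2923}{950}$ ($E = \left(-2923\right) \frac{1}{950} = - \frac{2923}{950} \approx -3.0768$)
$E - -2826 = - \frac{2923}{950} - -2826 = - \frac{2923}{950} + 2826 = \frac{2681777}{950}$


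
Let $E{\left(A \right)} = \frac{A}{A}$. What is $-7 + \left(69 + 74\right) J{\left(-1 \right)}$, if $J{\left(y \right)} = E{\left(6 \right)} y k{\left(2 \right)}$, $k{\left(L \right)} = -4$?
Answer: $565$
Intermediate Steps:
$E{\left(A \right)} = 1$
$J{\left(y \right)} = - 4 y$ ($J{\left(y \right)} = 1 y \left(-4\right) = y \left(-4\right) = - 4 y$)
$-7 + \left(69 + 74\right) J{\left(-1 \right)} = -7 + \left(69 + 74\right) \left(\left(-4\right) \left(-1\right)\right) = -7 + 143 \cdot 4 = -7 + 572 = 565$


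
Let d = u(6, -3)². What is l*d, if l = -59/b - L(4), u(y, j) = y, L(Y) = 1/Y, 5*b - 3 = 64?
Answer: -11223/67 ≈ -167.51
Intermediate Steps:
b = 67/5 (b = ⅗ + (⅕)*64 = ⅗ + 64/5 = 67/5 ≈ 13.400)
l = -1247/268 (l = -59/67/5 - 1/4 = -59*5/67 - 1*¼ = -295/67 - ¼ = -1247/268 ≈ -4.6530)
d = 36 (d = 6² = 36)
l*d = -1247/268*36 = -11223/67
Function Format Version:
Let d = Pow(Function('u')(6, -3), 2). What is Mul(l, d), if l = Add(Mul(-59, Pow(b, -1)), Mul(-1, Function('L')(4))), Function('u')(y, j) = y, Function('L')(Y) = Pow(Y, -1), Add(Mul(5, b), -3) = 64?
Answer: Rational(-11223, 67) ≈ -167.51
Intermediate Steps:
b = Rational(67, 5) (b = Add(Rational(3, 5), Mul(Rational(1, 5), 64)) = Add(Rational(3, 5), Rational(64, 5)) = Rational(67, 5) ≈ 13.400)
l = Rational(-1247, 268) (l = Add(Mul(-59, Pow(Rational(67, 5), -1)), Mul(-1, Pow(4, -1))) = Add(Mul(-59, Rational(5, 67)), Mul(-1, Rational(1, 4))) = Add(Rational(-295, 67), Rational(-1, 4)) = Rational(-1247, 268) ≈ -4.6530)
d = 36 (d = Pow(6, 2) = 36)
Mul(l, d) = Mul(Rational(-1247, 268), 36) = Rational(-11223, 67)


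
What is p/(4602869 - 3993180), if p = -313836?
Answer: -313836/609689 ≈ -0.51475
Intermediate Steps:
p/(4602869 - 3993180) = -313836/(4602869 - 3993180) = -313836/609689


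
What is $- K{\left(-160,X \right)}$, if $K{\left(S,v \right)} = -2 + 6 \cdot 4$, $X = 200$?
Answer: $-22$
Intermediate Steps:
$K{\left(S,v \right)} = 22$ ($K{\left(S,v \right)} = -2 + 24 = 22$)
$- K{\left(-160,X \right)} = \left(-1\right) 22 = -22$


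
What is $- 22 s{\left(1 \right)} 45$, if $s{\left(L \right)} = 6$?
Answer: $-5940$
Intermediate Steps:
$- 22 s{\left(1 \right)} 45 = \left(-22\right) 6 \cdot 45 = \left(-132\right) 45 = -5940$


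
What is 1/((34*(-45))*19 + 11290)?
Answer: -1/17780 ≈ -5.6243e-5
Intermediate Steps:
1/((34*(-45))*19 + 11290) = 1/(-1530*19 + 11290) = 1/(-29070 + 11290) = 1/(-17780) = -1/17780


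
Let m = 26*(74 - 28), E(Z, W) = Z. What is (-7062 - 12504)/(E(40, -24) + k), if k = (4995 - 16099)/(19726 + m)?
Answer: -102339963/206444 ≈ -495.73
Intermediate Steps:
m = 1196 (m = 26*46 = 1196)
k = -5552/10461 (k = (4995 - 16099)/(19726 + 1196) = -11104/20922 = -11104*1/20922 = -5552/10461 ≈ -0.53073)
(-7062 - 12504)/(E(40, -24) + k) = (-7062 - 12504)/(40 - 5552/10461) = -19566/412888/10461 = -19566*10461/412888 = -102339963/206444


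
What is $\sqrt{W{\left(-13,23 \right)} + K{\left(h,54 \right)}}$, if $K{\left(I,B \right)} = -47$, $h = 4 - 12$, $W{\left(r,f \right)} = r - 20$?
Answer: $4 i \sqrt{5} \approx 8.9443 i$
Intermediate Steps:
$W{\left(r,f \right)} = -20 + r$
$h = -8$
$\sqrt{W{\left(-13,23 \right)} + K{\left(h,54 \right)}} = \sqrt{\left(-20 - 13\right) - 47} = \sqrt{-33 - 47} = \sqrt{-80} = 4 i \sqrt{5}$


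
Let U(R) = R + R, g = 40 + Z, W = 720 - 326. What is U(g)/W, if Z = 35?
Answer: 75/197 ≈ 0.38071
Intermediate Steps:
W = 394
g = 75 (g = 40 + 35 = 75)
U(R) = 2*R
U(g)/W = (2*75)/394 = 150*(1/394) = 75/197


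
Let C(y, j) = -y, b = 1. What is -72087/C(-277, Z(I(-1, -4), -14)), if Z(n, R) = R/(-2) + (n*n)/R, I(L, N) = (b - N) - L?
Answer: -72087/277 ≈ -260.24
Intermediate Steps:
I(L, N) = 1 - L - N (I(L, N) = (1 - N) - L = 1 - L - N)
Z(n, R) = -R/2 + n²/R (Z(n, R) = R*(-½) + n²/R = -R/2 + n²/R)
-72087/C(-277, Z(I(-1, -4), -14)) = -72087/((-1*(-277))) = -72087/277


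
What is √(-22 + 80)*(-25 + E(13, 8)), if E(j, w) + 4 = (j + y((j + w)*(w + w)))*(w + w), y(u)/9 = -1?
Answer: 35*√58 ≈ 266.55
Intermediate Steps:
y(u) = -9 (y(u) = 9*(-1) = -9)
E(j, w) = -4 + 2*w*(-9 + j) (E(j, w) = -4 + (j - 9)*(w + w) = -4 + (-9 + j)*(2*w) = -4 + 2*w*(-9 + j))
√(-22 + 80)*(-25 + E(13, 8)) = √(-22 + 80)*(-25 + (-4 - 18*8 + 2*13*8)) = √58*(-25 + (-4 - 144 + 208)) = √58*(-25 + 60) = √58*35 = 35*√58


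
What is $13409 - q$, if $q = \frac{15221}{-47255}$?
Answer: $\frac{633657516}{47255} \approx 13409.0$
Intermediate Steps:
$q = - \frac{15221}{47255}$ ($q = 15221 \left(- \frac{1}{47255}\right) = - \frac{15221}{47255} \approx -0.3221$)
$13409 - q = 13409 - - \frac{15221}{47255} = 13409 + \frac{15221}{47255} = \frac{633657516}{47255}$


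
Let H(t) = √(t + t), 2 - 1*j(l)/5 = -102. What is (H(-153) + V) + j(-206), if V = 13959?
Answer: 14479 + 3*I*√34 ≈ 14479.0 + 17.493*I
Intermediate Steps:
j(l) = 520 (j(l) = 10 - 5*(-102) = 10 + 510 = 520)
H(t) = √2*√t (H(t) = √(2*t) = √2*√t)
(H(-153) + V) + j(-206) = (√2*√(-153) + 13959) + 520 = (√2*(3*I*√17) + 13959) + 520 = (3*I*√34 + 13959) + 520 = (13959 + 3*I*√34) + 520 = 14479 + 3*I*√34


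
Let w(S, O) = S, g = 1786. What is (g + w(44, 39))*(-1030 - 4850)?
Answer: -10760400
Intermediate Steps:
(g + w(44, 39))*(-1030 - 4850) = (1786 + 44)*(-1030 - 4850) = 1830*(-5880) = -10760400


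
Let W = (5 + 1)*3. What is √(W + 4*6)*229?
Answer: 229*√42 ≈ 1484.1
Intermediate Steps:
W = 18 (W = 6*3 = 18)
√(W + 4*6)*229 = √(18 + 4*6)*229 = √(18 + 24)*229 = √42*229 = 229*√42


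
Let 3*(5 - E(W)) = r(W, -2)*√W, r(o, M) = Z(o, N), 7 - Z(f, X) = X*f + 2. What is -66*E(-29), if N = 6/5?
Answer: -330 + 4378*I*√29/5 ≈ -330.0 + 4715.3*I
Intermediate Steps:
N = 6/5 (N = 6*(⅕) = 6/5 ≈ 1.2000)
Z(f, X) = 5 - X*f (Z(f, X) = 7 - (X*f + 2) = 7 - (2 + X*f) = 7 + (-2 - X*f) = 5 - X*f)
r(o, M) = 5 - 6*o/5 (r(o, M) = 5 - 1*6/5*o = 5 - 6*o/5)
E(W) = 5 - √W*(5 - 6*W/5)/3 (E(W) = 5 - (5 - 6*W/5)*√W/3 = 5 - √W*(5 - 6*W/5)/3)
-66*E(-29) = -66*(5 + √(-29)*(-25 + 6*(-29))/15) = -66*(5 + (I*√29)*(-25 - 174)/15) = -66*(5 + (1/15)*(I*√29)*(-199)) = -66*(5 - 199*I*√29/15) = -330 + 4378*I*√29/5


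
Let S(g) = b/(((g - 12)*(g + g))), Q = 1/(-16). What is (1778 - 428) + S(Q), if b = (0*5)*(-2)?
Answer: 1350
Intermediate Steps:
Q = -1/16 ≈ -0.062500
b = 0 (b = 0*(-2) = 0)
S(g) = 0 (S(g) = 0/(((g - 12)*(g + g))) = 0/(((-12 + g)*(2*g))) = 0/((2*g*(-12 + g))) = 0*(1/(2*g*(-12 + g))) = 0)
(1778 - 428) + S(Q) = (1778 - 428) + 0 = 1350 + 0 = 1350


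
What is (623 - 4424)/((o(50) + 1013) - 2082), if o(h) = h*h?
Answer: -1267/477 ≈ -2.6562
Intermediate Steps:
o(h) = h**2
(623 - 4424)/((o(50) + 1013) - 2082) = (623 - 4424)/((50**2 + 1013) - 2082) = -3801/((2500 + 1013) - 2082) = -3801/(3513 - 2082) = -3801/1431 = -3801*1/1431 = -1267/477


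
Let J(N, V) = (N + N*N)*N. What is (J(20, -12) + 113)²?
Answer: 72471169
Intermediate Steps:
J(N, V) = N*(N + N²) (J(N, V) = (N + N²)*N = N*(N + N²))
(J(20, -12) + 113)² = (20²*(1 + 20) + 113)² = (400*21 + 113)² = (8400 + 113)² = 8513² = 72471169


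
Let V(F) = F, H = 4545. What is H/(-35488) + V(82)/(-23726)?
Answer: -55372343/420994144 ≈ -0.13153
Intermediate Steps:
H/(-35488) + V(82)/(-23726) = 4545/(-35488) + 82/(-23726) = 4545*(-1/35488) + 82*(-1/23726) = -4545/35488 - 41/11863 = -55372343/420994144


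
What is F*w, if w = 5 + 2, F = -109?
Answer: -763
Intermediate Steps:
w = 7
F*w = -109*7 = -763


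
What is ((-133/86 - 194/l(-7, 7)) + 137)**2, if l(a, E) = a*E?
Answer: 345138625225/17757796 ≈ 19436.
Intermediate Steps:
l(a, E) = E*a
((-133/86 - 194/l(-7, 7)) + 137)**2 = ((-133/86 - 194/(7*(-7))) + 137)**2 = ((-133*1/86 - 194/(-49)) + 137)**2 = ((-133/86 - 194*(-1/49)) + 137)**2 = ((-133/86 + 194/49) + 137)**2 = (10167/4214 + 137)**2 = (587485/4214)**2 = 345138625225/17757796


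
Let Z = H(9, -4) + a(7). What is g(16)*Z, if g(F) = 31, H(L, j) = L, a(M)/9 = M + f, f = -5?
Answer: 837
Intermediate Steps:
a(M) = -45 + 9*M (a(M) = 9*(M - 5) = 9*(-5 + M) = -45 + 9*M)
Z = 27 (Z = 9 + (-45 + 9*7) = 9 + (-45 + 63) = 9 + 18 = 27)
g(16)*Z = 31*27 = 837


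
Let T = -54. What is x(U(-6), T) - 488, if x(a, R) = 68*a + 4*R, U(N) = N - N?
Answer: -704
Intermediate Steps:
U(N) = 0
x(a, R) = 4*R + 68*a
x(U(-6), T) - 488 = (4*(-54) + 68*0) - 488 = (-216 + 0) - 488 = -216 - 488 = -704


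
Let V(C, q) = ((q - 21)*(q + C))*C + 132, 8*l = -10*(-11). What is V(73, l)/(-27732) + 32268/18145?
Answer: 27608675431/8051154240 ≈ 3.4292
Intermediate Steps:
l = 55/4 (l = (-10*(-11))/8 = (⅛)*110 = 55/4 ≈ 13.750)
V(C, q) = 132 + C*(-21 + q)*(C + q) (V(C, q) = ((-21 + q)*(C + q))*C + 132 = C*(-21 + q)*(C + q) + 132 = 132 + C*(-21 + q)*(C + q))
V(73, l)/(-27732) + 32268/18145 = (132 - 21*73² + 73*(55/4)² + (55/4)*73² - 21*73*55/4)/(-27732) + 32268/18145 = (132 - 21*5329 + 73*(3025/16) + (55/4)*5329 - 84315/4)*(-1/27732) + 32268*(1/18145) = (132 - 111909 + 220825/16 + 293095/4 - 84315/4)*(-1/27732) + 32268/18145 = -732487/16*(-1/27732) + 32268/18145 = 732487/443712 + 32268/18145 = 27608675431/8051154240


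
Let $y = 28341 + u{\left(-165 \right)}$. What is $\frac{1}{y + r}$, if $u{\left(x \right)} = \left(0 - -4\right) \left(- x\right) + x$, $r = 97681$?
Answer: $\frac{1}{126517} \approx 7.9041 \cdot 10^{-6}$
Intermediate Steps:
$u{\left(x \right)} = - 3 x$ ($u{\left(x \right)} = \left(0 + 4\right) \left(- x\right) + x = 4 \left(- x\right) + x = - 4 x + x = - 3 x$)
$y = 28836$ ($y = 28341 - -495 = 28341 + 495 = 28836$)
$\frac{1}{y + r} = \frac{1}{28836 + 97681} = \frac{1}{126517}$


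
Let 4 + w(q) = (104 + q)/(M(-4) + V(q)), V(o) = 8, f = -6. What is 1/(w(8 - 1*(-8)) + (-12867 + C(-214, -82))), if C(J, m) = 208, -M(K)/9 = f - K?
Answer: -13/164559 ≈ -7.8999e-5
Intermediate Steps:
M(K) = 54 + 9*K (M(K) = -9*(-6 - K) = 54 + 9*K)
w(q) = q/26 (w(q) = -4 + (104 + q)/((54 + 9*(-4)) + 8) = -4 + (104 + q)/((54 - 36) + 8) = -4 + (104 + q)/(18 + 8) = -4 + (104 + q)/26 = -4 + (104 + q)*(1/26) = -4 + (4 + q/26) = q/26)
1/(w(8 - 1*(-8)) + (-12867 + C(-214, -82))) = 1/((8 - 1*(-8))/26 + (-12867 + 208)) = 1/((8 + 8)/26 - 12659) = 1/((1/26)*16 - 12659) = 1/(8/13 - 12659) = 1/(-164559/13) = -13/164559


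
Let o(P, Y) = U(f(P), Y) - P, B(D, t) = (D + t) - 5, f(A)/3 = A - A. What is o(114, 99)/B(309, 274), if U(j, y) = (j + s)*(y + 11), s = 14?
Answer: 713/289 ≈ 2.4671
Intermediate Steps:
f(A) = 0 (f(A) = 3*(A - A) = 3*0 = 0)
B(D, t) = -5 + D + t
U(j, y) = (11 + y)*(14 + j) (U(j, y) = (j + 14)*(y + 11) = (14 + j)*(11 + y) = (11 + y)*(14 + j))
o(P, Y) = 154 - P + 14*Y (o(P, Y) = (154 + 11*0 + 14*Y + 0*Y) - P = (154 + 0 + 14*Y + 0) - P = (154 + 14*Y) - P = 154 - P + 14*Y)
o(114, 99)/B(309, 274) = (154 - 1*114 + 14*99)/(-5 + 309 + 274) = (154 - 114 + 1386)/578 = 1426*(1/578) = 713/289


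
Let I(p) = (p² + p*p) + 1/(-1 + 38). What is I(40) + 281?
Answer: 128798/37 ≈ 3481.0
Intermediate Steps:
I(p) = 1/37 + 2*p² (I(p) = (p² + p²) + 1/37 = 2*p² + 1/37 = 1/37 + 2*p²)
I(40) + 281 = (1/37 + 2*40²) + 281 = (1/37 + 2*1600) + 281 = (1/37 + 3200) + 281 = 118401/37 + 281 = 128798/37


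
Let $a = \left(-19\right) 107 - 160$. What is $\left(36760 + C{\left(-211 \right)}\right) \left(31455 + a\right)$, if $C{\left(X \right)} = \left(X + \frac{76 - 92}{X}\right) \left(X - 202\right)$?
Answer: $\frac{764818699350}{211} \approx 3.6247 \cdot 10^{9}$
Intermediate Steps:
$a = -2193$ ($a = -2033 - 160 = -2193$)
$C{\left(X \right)} = \left(-202 + X\right) \left(X - \frac{16}{X}\right)$ ($C{\left(X \right)} = \left(X - \frac{16}{X}\right) \left(-202 + X\right) = \left(-202 + X\right) \left(X - \frac{16}{X}\right)$)
$\left(36760 + C{\left(-211 \right)}\right) \left(31455 + a\right) = \left(36760 + \left(-16 + \left(-211\right)^{2} - -42622 + \frac{3232}{-211}\right)\right) \left(31455 - 2193\right) = \left(36760 + \left(-16 + 44521 + 42622 + 3232 \left(- \frac{1}{211}\right)\right)\right) 29262 = \left(36760 + \left(-16 + 44521 + 42622 - \frac{3232}{211}\right)\right) 29262 = \left(36760 + \frac{18380565}{211}\right) 29262 = \frac{26136925}{211} \cdot 29262 = \frac{764818699350}{211}$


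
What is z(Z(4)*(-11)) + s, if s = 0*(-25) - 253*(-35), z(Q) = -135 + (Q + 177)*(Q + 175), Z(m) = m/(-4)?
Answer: 43688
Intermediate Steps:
Z(m) = -m/4 (Z(m) = m*(-¼) = -m/4)
z(Q) = -135 + (175 + Q)*(177 + Q) (z(Q) = -135 + (177 + Q)*(175 + Q) = -135 + (175 + Q)*(177 + Q))
s = 8855 (s = 0 + 8855 = 8855)
z(Z(4)*(-11)) + s = (30840 + (-¼*4*(-11))² + 352*(-¼*4*(-11))) + 8855 = (30840 + (-1*(-11))² + 352*(-1*(-11))) + 8855 = (30840 + 11² + 352*11) + 8855 = (30840 + 121 + 3872) + 8855 = 34833 + 8855 = 43688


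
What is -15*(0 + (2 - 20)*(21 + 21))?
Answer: 11340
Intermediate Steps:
-15*(0 + (2 - 20)*(21 + 21)) = -15*(0 - 18*42) = -15*(0 - 756) = -15*(-756) = 11340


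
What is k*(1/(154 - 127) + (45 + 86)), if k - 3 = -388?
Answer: -1362130/27 ≈ -50449.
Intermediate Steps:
k = -385 (k = 3 - 388 = -385)
k*(1/(154 - 127) + (45 + 86)) = -385*(1/(154 - 127) + (45 + 86)) = -385*(1/27 + 131) = -385*3538/27 = -1362130/27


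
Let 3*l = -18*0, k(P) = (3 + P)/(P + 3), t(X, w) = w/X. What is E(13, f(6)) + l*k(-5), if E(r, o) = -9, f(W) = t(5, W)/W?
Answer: -9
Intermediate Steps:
k(P) = 1 (k(P) = (3 + P)/(3 + P) = 1)
f(W) = ⅕ (f(W) = (W/5)/W = ⅕)
l = 0 (l = (-18*0)/3 = (⅓)*0 = 0)
E(13, f(6)) + l*k(-5) = -9 + 0*1 = -9 + 0 = -9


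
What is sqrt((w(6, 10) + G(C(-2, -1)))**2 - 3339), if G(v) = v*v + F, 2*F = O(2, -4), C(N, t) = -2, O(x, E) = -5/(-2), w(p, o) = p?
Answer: 3*I*sqrt(5711)/4 ≈ 56.678*I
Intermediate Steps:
O(x, E) = 5/2 (O(x, E) = -5*(-1/2) = 5/2)
F = 5/4 (F = (1/2)*(5/2) = 5/4 ≈ 1.2500)
G(v) = 5/4 + v**2 (G(v) = v*v + 5/4 = v**2 + 5/4 = 5/4 + v**2)
sqrt((w(6, 10) + G(C(-2, -1)))**2 - 3339) = sqrt((6 + (5/4 + (-2)**2))**2 - 3339) = sqrt((6 + (5/4 + 4))**2 - 3339) = sqrt((6 + 21/4)**2 - 3339) = sqrt((45/4)**2 - 3339) = sqrt(2025/16 - 3339) = sqrt(-51399/16) = 3*I*sqrt(5711)/4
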